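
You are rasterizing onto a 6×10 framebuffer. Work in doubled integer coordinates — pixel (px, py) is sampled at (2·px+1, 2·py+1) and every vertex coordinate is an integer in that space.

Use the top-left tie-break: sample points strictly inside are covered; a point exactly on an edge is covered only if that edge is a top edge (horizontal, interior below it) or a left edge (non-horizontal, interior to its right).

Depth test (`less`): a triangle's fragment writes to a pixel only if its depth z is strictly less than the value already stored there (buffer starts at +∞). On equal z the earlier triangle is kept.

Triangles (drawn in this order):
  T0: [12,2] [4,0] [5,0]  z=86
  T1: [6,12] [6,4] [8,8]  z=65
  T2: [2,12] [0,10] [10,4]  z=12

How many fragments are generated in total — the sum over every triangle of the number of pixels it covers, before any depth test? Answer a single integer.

T0:
  2·area = 2
  edge (12, 2)→(4, 0): d=(-8,-2) top-left  bias=+0
  edge (4, 0)→(5, 0): d=(1,0) top-left  bias=+0
  edge (5, 0)→(12, 2): d=(7,2) right/bottom  bias=-1
  covered (0 px):
    . . . . . .
    . . . . . .
    . . . . . .
    . . . . . .
    . . . . . .
    . . . . . .
    . . . . . .
    . . . . . .
    . . . . . .
    . . . . . .
T1:
  2·area = 16
  edge (6, 12)→(6, 4): d=(0,-8) top-left  bias=+0
  edge (6, 4)→(8, 8): d=(2,4) right/bottom  bias=-1
  edge (8, 8)→(6, 12): d=(-2,4) right/bottom  bias=-1
    (3,3)@(7, 7): e=[8,2,6] → X
    (4,3)@(9, 7): e=[24,-6,-2] → .
    (3,4)@(7, 9): e=[8,6,2] → X
    (4,4)@(9, 9): e=[24,-2,-6] → .
    (3,5)@(7, 11): e=[8,10,-2] → .
  covered (2 px):
    . . . . . .
    . . . . . .
    . . . . . .
    . . . X . .
    . . . X . .
    . . . . . .
    . . . . . .
    . . . . . .
    . . . . . .
    . . . . . .
T2:
  2·area = 32
  edge (2, 12)→(0, 10): d=(-2,-2) top-left  bias=+0
  edge (0, 10)→(10, 4): d=(10,-6) top-left  bias=+0
  edge (10, 4)→(2, 12): d=(-8,8) right/bottom  bias=-1
    (5,1)@(11, 3): e=[36,-4,0] → .  [on edge]
    (4,2)@(9, 5): e=[28,4,0] → .  [on edge]
    (2,3)@(5, 7): e=[16,0,16] → X  [on edge]
    (3,3)@(7, 7): e=[20,12,0] → .  [on edge]
    (1,4)@(3, 9): e=[8,8,16] → X
    (2,4)@(5, 9): e=[12,20,0] → .  [on edge]
    (0,5)@(1, 11): e=[0,16,16] → X  [on edge]
    (1,5)@(3, 11): e=[4,28,0] → .  [on edge]
    (0,6)@(1, 13): e=[-4,36,0] → .  [on edge]
    (1,6)@(3, 13): e=[0,48,-16] → .  [on edge]
    (2,7)@(5, 15): e=[0,80,-48] → .  [on edge]
    (3,8)@(7, 17): e=[0,112,-80] → .  [on edge]
    (4,9)@(9, 19): e=[0,144,-112] → .  [on edge]
  covered (3 px):
    . . . . . .
    . . . . . .
    . . . . . .
    . . X . . .
    . X . . . .
    X . . . . .
    . . . . . .
    . . . . . .
    . . . . . .
    . . . . . .

Answer: 5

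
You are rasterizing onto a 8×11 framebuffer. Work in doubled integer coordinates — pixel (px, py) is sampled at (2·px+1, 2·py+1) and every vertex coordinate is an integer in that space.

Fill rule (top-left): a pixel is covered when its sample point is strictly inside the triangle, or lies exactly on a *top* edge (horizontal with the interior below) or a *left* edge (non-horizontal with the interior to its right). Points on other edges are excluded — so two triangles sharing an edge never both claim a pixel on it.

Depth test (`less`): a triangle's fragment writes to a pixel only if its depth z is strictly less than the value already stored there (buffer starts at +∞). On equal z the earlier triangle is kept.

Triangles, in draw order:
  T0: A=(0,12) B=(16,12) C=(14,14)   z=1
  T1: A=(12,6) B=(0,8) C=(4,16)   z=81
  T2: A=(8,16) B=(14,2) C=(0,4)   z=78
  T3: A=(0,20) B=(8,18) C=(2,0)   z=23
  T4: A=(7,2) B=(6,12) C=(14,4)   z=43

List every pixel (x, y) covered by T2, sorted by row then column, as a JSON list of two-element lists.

T0:
  2·area = 32
  edge (0, 12)→(16, 12): d=(16,0) top-left  bias=+0
  edge (16, 12)→(14, 14): d=(-2,2) right/bottom  bias=-1
  edge (14, 14)→(0, 12): d=(-14,-2) top-left  bias=+0
    (3,6)@(7, 13): e=[16,16,0] → X  [on edge]
    (4,6)@(9, 13): e=[16,12,4] → X
    (5,6)@(11, 13): e=[16,8,8] → X
    (6,6)@(13, 13): e=[16,4,12] → X
    (7,6)@(15, 13): e=[16,0,16] → .  [on edge]
    (3,7)@(7, 15): e=[48,12,-28] → .
    (4,7)@(9, 15): e=[48,8,-24] → .
    (5,7)@(11, 15): e=[48,4,-20] → .
    (6,7)@(13, 15): e=[48,0,-16] → .  [on edge]
    (5,8)@(11, 17): e=[80,0,-48] → .  [on edge]
    (4,9)@(9, 19): e=[112,0,-80] → .  [on edge]
    (3,10)@(7, 21): e=[144,0,-112] → .  [on edge]
  covered (4 px):
    . . . . . . . .
    . . . . . . . .
    . . . . . . . .
    . . . . . . . .
    . . . . . . . .
    . . . . . . . .
    . . . X X X X .
    . . . . . . . .
    . . . . . . . .
    . . . . . . . .
    . . . . . . . .
T1:
  2·area = 104  (B↔C swapped to make it positive)
  edge (12, 6)→(4, 16): d=(-8,10) right/bottom  bias=-1
  edge (4, 16)→(0, 8): d=(-4,-8) top-left  bias=+0
  edge (0, 8)→(12, 6): d=(12,-2) top-left  bias=+0
    (3,3)@(7, 7): e=[42,60,2] → X
    (4,3)@(9, 7): e=[22,76,6] → X
    (5,3)@(11, 7): e=[2,92,10] → X
    (6,3)@(13, 7): e=[-18,108,14] → .
    (0,4)@(1, 9): e=[86,4,14] → X
    (1,4)@(3, 9): e=[66,20,18] → X
    (2,4)@(5, 9): e=[46,36,22] → X
    (5,4)@(11, 9): e=[-14,84,34] → .
    (0,5)@(1, 11): e=[70,-4,38] → .
    (1,5)@(3, 11): e=[50,12,42] → X
    (4,5)@(9, 11): e=[-10,60,54] → .
    (1,6)@(3, 13): e=[34,4,66] → X
  covered (13 px):
    . . . . . . . .
    . . . . . . . .
    . . . . . . . .
    . . . X X X . .
    X X X X X . . .
    . X X X . . . .
    . X X . . . . .
    . . . . . . . .
    . . . . . . . .
    . . . . . . . .
    . . . . . . . .
T2:
  2·area = 184  (B↔C swapped to make it positive)
  edge (8, 16)→(0, 4): d=(-8,-12) top-left  bias=+0
  edge (0, 4)→(14, 2): d=(14,-2) top-left  bias=+0
  edge (14, 2)→(8, 16): d=(-6,14) right/bottom  bias=-1
    (3,1)@(7, 3): e=[92,0,92] → X  [on edge]
    (4,1)@(9, 3): e=[116,4,64] → X
    (5,1)@(11, 3): e=[140,8,36] → X
    (6,1)@(13, 3): e=[164,12,8] → X
    (7,1)@(15, 3): e=[188,16,-20] → .
    (0,2)@(1, 5): e=[4,16,164] → X
    (1,2)@(3, 5): e=[28,20,136] → X
    (2,2)@(5, 5): e=[52,24,108] → X
    (6,2)@(13, 5): e=[148,40,-4] → .
    (0,3)@(1, 7): e=[-12,44,152] → .
    (1,3)@(3, 7): e=[12,48,124] → X
    (6,3)@(13, 7): e=[132,68,-16] → .
    (5,4)@(11, 9): e=[92,92,0] → .  [on edge]
  covered (23 px):
    . . . . . . . .
    . . . X X X X .
    X X X X X X . .
    . X X X X X . .
    . . X X X . . .
    . . X X X . . .
    . . . X X . . .
    . . . . . . . .
    . . . . . . . .
    . . . . . . . .
    . . . . . . . .
T3:
  2·area = 156  (B↔C swapped to make it positive)
  edge (0, 20)→(2, 0): d=(2,-20) top-left  bias=+0
  edge (2, 0)→(8, 18): d=(6,18) right/bottom  bias=-1
  edge (8, 18)→(0, 20): d=(-8,2) right/bottom  bias=-1
    (1,1)@(3, 3): e=[26,0,130] → .  [on edge]
    (1,2)@(3, 5): e=[30,12,114] → X
    (2,2)@(5, 5): e=[70,-24,110] → .
    (1,3)@(3, 7): e=[34,24,98] → X
    (2,3)@(5, 7): e=[74,-12,94] → .
    (1,4)@(3, 9): e=[38,36,82] → X
    (2,4)@(5, 9): e=[78,0,78] → .  [on edge]
    (0,5)@(1, 11): e=[2,84,70] → X
    (2,5)@(5, 11): e=[82,12,62] → X
    (3,5)@(7, 11): e=[122,-24,58] → .
    (0,6)@(1, 13): e=[6,96,54] → X
    (3,6)@(7, 13): e=[126,-12,42] → .
    (3,7)@(7, 15): e=[130,0,26] → .  [on edge]
    (4,10)@(9, 21): e=[182,0,-26] → .  [on edge]
  covered (18 px):
    . . . . . . . .
    . . . . . . . .
    . X . . . . . .
    . X . . . . . .
    . X . . . . . .
    X X X . . . . .
    X X X . . . . .
    X X X . . . . .
    X X X X . . . .
    X X . . . . . .
    . . . . . . . .
T4:
  2·area = 72  (B↔C swapped to make it positive)
  edge (7, 2)→(14, 4): d=(7,2) right/bottom  bias=-1
  edge (14, 4)→(6, 12): d=(-8,8) right/bottom  bias=-1
  edge (6, 12)→(7, 2): d=(1,-10) top-left  bias=+0
    (3,1)@(7, 3): e=[7,64,1] → X
    (4,1)@(9, 3): e=[3,48,21] → X
    (5,1)@(11, 3): e=[-1,32,41] → .
    (7,1)@(15, 3): e=[-9,0,81] → .  [on edge]
    (3,2)@(7, 5): e=[21,48,3] → X
    (5,2)@(11, 5): e=[13,16,43] → X
    (6,2)@(13, 5): e=[9,0,63] → .  [on edge]
    (3,3)@(7, 7): e=[35,32,5] → X
    (5,3)@(11, 7): e=[27,0,45] → .  [on edge]
    (3,4)@(7, 9): e=[49,16,7] → X
    (4,4)@(9, 9): e=[45,0,27] → .  [on edge]
    (3,5)@(7, 11): e=[63,0,9] → .  [on edge]
    (2,6)@(5, 13): e=[81,0,-9] → .  [on edge]
    (1,7)@(3, 15): e=[99,0,-27] → .  [on edge]
    (0,8)@(1, 17): e=[117,0,-45] → .  [on edge]
  covered (8 px):
    . . . . . . . .
    . . . X X . . .
    . . . X X X . .
    . . . X X . . .
    . . . X . . . .
    . . . . . . . .
    . . . . . . . .
    . . . . . . . .
    . . . . . . . .
    . . . . . . . .
    . . . . . . . .

Result: [[3,1],[4,1],[5,1],[6,1],[0,2],[1,2],[2,2],[3,2],[4,2],[5,2],[1,3],[2,3],[3,3],[4,3],[5,3],[2,4],[3,4],[4,4],[2,5],[3,5],[4,5],[3,6],[4,6]]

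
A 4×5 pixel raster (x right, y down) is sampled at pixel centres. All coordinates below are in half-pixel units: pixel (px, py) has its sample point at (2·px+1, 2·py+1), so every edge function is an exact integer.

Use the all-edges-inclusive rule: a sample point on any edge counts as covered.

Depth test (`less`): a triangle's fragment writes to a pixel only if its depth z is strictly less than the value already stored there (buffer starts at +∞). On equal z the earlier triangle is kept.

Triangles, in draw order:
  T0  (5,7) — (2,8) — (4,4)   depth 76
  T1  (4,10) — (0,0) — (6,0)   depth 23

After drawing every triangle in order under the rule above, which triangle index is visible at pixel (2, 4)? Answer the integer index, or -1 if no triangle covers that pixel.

T0:
  2·area = 10
  edge (5, 7)→(2, 8): d=(-3,1) inclusive
  edge (2, 8)→(4, 4): d=(2,-4) inclusive
  edge (4, 4)→(5, 7): d=(1,3) inclusive
    (1,0)@(3, 1): e=[20,-10,0] → ·  [on edge]
    (1,3)@(3, 7): e=[2,2,6] → █
    (2,3)@(5, 7): e=[0,10,0] → █  [on edge]
    (3,3)@(7, 7): e=[-2,18,-6] → ·
    (1,4)@(3, 9): e=[-4,6,8] → ·
    (2,4)@(5, 9): e=[-6,14,2] → ·
  covered (2 px):
    · · · ·
    · · · ·
    · · · ·
    · █ █ ·
    · · · ·
T1:
  2·area = 60
  edge (4, 10)→(0, 0): d=(-4,-10) inclusive
  edge (0, 0)→(6, 0): d=(6,0) inclusive
  edge (6, 0)→(4, 10): d=(-2,10) inclusive
    (0,0)@(1, 1): e=[6,6,48] → █
    (1,0)@(3, 1): e=[26,6,28] → █
    (2,0)@(5, 1): e=[46,6,8] → █
    (3,0)@(7, 1): e=[66,6,-12] → ·
    (0,1)@(1, 3): e=[-2,18,44] → ·
    (1,1)@(3, 3): e=[18,18,24] → █
    (3,1)@(7, 3): e=[58,18,-16] → ·
    (1,2)@(3, 5): e=[10,30,20] → █
    (2,2)@(5, 5): e=[30,30,0] → █  [on edge]
    (3,2)@(7, 5): e=[50,30,-20] → ·
    (1,3)@(3, 7): e=[2,42,16] → █
    (2,3)@(5, 7): e=[22,42,-4] → ·
  covered (8 px):
    █ █ █ ·
    · █ █ ·
    · █ █ ·
    · █ · ·
    · · · ·

Z-buffer (winner per pixel, '.' = empty):
  1 1 1 .
  . 1 1 .
  . 1 1 .
  . 1 0 .
  . . . .

Final: -1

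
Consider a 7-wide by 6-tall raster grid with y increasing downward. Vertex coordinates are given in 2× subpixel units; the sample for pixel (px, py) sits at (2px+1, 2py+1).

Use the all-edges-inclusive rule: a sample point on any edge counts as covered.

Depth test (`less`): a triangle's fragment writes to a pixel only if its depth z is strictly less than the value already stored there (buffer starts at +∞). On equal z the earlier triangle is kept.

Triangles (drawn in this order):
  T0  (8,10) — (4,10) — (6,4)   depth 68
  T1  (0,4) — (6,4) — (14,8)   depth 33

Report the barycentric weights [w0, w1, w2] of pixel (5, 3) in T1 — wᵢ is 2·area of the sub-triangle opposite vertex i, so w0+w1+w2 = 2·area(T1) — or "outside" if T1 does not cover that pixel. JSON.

T0:
  2·area = 24
  edge (8, 10)→(4, 10): d=(-4,0) inclusive
  edge (4, 10)→(6, 4): d=(2,-6) inclusive
  edge (6, 4)→(8, 10): d=(2,6) inclusive
    (2,0)@(5, 1): e=[36,-12,0] → .  [on edge]
    (3,0)@(7, 1): e=[36,0,-12] → .  [on edge]
    (2,3)@(5, 7): e=[12,0,12] → X  [on edge]
    (3,3)@(7, 7): e=[12,12,0] → X  [on edge]
    (4,3)@(9, 7): e=[12,24,-12] → .
    (2,4)@(5, 9): e=[4,4,16] → X
    (4,4)@(9, 9): e=[4,28,-8] → .
    (2,5)@(5, 11): e=[-4,8,20] → .
    (3,5)@(7, 11): e=[-4,20,8] → .
  covered (4 px):
    . . . . . . .
    . . . . . . .
    . . . . . . .
    . . X X . . .
    . . X X . . .
    . . . . . . .
T1:
  2·area = 24
  edge (0, 4)→(6, 4): d=(6,0) inclusive
  edge (6, 4)→(14, 8): d=(8,4) inclusive
  edge (14, 8)→(0, 4): d=(-14,-4) inclusive
    (2,2)@(5, 5): e=[6,12,6] → X
    (3,2)@(7, 5): e=[6,4,14] → X
    (4,2)@(9, 5): e=[6,-4,22] → .
    (2,3)@(5, 7): e=[18,28,-22] → .
    (3,3)@(7, 7): e=[18,20,-14] → .
    (5,3)@(11, 7): e=[18,4,2] → X
    (6,3)@(13, 7): e=[18,-4,10] → .
    (5,4)@(11, 9): e=[30,20,-26] → .
  covered (3 px):
    . . . . . . .
    . . . . . . .
    . . X X . . .
    . . . . . X .
    . . . . . . .
    . . . . . . .

Result: [4,2,18]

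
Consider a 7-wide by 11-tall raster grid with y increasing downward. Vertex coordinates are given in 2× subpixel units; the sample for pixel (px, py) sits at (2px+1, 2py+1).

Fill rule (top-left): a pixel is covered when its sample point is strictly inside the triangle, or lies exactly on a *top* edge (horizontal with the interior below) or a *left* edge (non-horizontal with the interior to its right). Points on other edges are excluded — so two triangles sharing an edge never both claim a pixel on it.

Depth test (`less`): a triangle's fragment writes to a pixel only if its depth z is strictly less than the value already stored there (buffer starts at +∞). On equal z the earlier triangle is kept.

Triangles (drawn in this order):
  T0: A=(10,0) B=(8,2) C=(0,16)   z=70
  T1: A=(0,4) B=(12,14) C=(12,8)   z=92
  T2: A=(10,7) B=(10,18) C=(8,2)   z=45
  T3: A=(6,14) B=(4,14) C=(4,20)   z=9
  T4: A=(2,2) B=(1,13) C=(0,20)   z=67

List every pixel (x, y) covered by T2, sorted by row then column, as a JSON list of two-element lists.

T0:
  2·area = 12  (B↔C swapped to make it positive)
  edge (10, 0)→(0, 16): d=(-10,16) right/bottom  bias=-1
  edge (0, 16)→(8, 2): d=(8,-14) top-left  bias=+0
  edge (8, 2)→(10, 0): d=(2,-2) top-left  bias=+0
    (4,0)@(9, 1): e=[6,6,0] → #  [on edge]
    (5,0)@(11, 1): e=[-26,34,4] → ·
    (3,1)@(7, 3): e=[18,-6,0] → ·  [on edge]
    (4,1)@(9, 3): e=[-14,22,4] → ·
    (2,2)@(5, 5): e=[30,-18,0] → ·  [on edge]
    (1,3)@(3, 7): e=[42,-30,0] → ·  [on edge]
    (0,4)@(1, 9): e=[54,-42,0] → ·  [on edge]
    (1,5)@(3, 11): e=[2,2,8] → #
    (2,5)@(5, 11): e=[-30,30,12] → ·
    (1,6)@(3, 13): e=[-18,18,12] → ·
  covered (2 px):
    · · · · # · ·
    · · · · · · ·
    · · · · · · ·
    · · · · · · ·
    · · · · · · ·
    · # · · · · ·
    · · · · · · ·
    · · · · · · ·
    · · · · · · ·
    · · · · · · ·
    · · · · · · ·
T1:
  2·area = 72  (B↔C swapped to make it positive)
  edge (0, 4)→(12, 8): d=(12,4) right/bottom  bias=-1
  edge (12, 8)→(12, 14): d=(0,6) right/bottom  bias=-1
  edge (12, 14)→(0, 4): d=(-12,-10) top-left  bias=+0
    (1,2)@(3, 5): e=[0,54,18] → ·  [on edge]
    (2,3)@(5, 7): e=[16,42,14] → #
    (3,3)@(7, 7): e=[8,30,34] → #
    (4,3)@(9, 7): e=[0,18,54] → ·  [on edge]
    (2,4)@(5, 9): e=[40,42,-10] → ·
    (3,4)@(7, 9): e=[32,30,10] → #
    (4,4)@(9, 9): e=[24,18,30] → #
    (5,4)@(11, 9): e=[16,6,50] → #
    (6,4)@(13, 9): e=[8,-6,70] → ·
    (3,5)@(7, 11): e=[56,30,-14] → ·
    (4,5)@(9, 11): e=[48,18,6] → #
    (6,5)@(13, 11): e=[32,-6,46] → ·
  covered (8 px):
    · · · · · · ·
    · · · · · · ·
    · · · · · · ·
    · · # # · · ·
    · · · # # # ·
    · · · · # # ·
    · · · · · # ·
    · · · · · · ·
    · · · · · · ·
    · · · · · · ·
    · · · · · · ·
T2:
  2·area = 22
  edge (10, 7)→(10, 18): d=(0,11) right/bottom  bias=-1
  edge (10, 18)→(8, 2): d=(-2,-16) top-left  bias=+0
  edge (8, 2)→(10, 7): d=(2,5) right/bottom  bias=-1
    (4,2)@(9, 5): e=[11,10,1] → #
    (5,2)@(11, 5): e=[-11,42,-9] → ·
    (4,3)@(9, 7): e=[11,6,5] → #
    (5,3)@(11, 7): e=[-11,38,-5] → ·
    (4,4)@(9, 9): e=[11,2,9] → #
    (5,4)@(11, 9): e=[-11,34,-1] → ·
    (4,5)@(9, 11): e=[11,-2,13] → ·
  covered (3 px):
    · · · · · · ·
    · · · · · · ·
    · · · · # · ·
    · · · · # · ·
    · · · · # · ·
    · · · · · · ·
    · · · · · · ·
    · · · · · · ·
    · · · · · · ·
    · · · · · · ·
    · · · · · · ·
T3:
  2·area = 12  (B↔C swapped to make it positive)
  edge (6, 14)→(4, 20): d=(-2,6) right/bottom  bias=-1
  edge (4, 20)→(4, 14): d=(0,-6) top-left  bias=+0
  edge (4, 14)→(6, 14): d=(2,0) top-left  bias=+0
    (4,2)@(9, 5): e=[0,30,-18] → ·  [on edge]
    (3,5)@(7, 11): e=[0,18,-6] → ·  [on edge]
    (2,7)@(5, 15): e=[4,6,2] → #
    (3,7)@(7, 15): e=[-8,18,2] → ·
    (2,8)@(5, 17): e=[0,6,6] → ·  [on edge]
  covered (1 px):
    · · · · · · ·
    · · · · · · ·
    · · · · · · ·
    · · · · · · ·
    · · · · · · ·
    · · · · · · ·
    · · · · · · ·
    · · # · · · ·
    · · · · · · ·
    · · · · · · ·
    · · · · · · ·
T4:
  2·area = 4
  edge (2, 2)→(1, 13): d=(-1,11) right/bottom  bias=-1
  edge (1, 13)→(0, 20): d=(-1,7) right/bottom  bias=-1
  edge (0, 20)→(2, 2): d=(2,-18) top-left  bias=+0
    (0,5)@(1, 11): e=[2,2,0] → #  [on edge]
    (1,5)@(3, 11): e=[-20,-12,36] → ·
    (0,6)@(1, 13): e=[0,0,4] → ·  [on edge]
  covered (1 px):
    · · · · · · ·
    · · · · · · ·
    · · · · · · ·
    · · · · · · ·
    · · · · · · ·
    # · · · · · ·
    · · · · · · ·
    · · · · · · ·
    · · · · · · ·
    · · · · · · ·
    · · · · · · ·

Answer: [[4,2],[4,3],[4,4]]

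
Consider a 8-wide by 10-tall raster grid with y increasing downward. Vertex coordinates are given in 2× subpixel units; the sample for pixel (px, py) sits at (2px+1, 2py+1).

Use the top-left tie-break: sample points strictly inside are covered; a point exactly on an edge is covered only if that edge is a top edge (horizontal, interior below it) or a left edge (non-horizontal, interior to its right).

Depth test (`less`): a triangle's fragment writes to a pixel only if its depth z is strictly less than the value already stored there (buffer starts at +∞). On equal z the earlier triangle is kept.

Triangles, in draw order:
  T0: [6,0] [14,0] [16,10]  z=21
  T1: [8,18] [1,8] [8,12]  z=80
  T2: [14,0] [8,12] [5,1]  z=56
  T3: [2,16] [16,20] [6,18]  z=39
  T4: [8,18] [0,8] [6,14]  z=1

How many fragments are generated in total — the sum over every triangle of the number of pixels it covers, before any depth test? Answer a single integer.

T0:
  2·area = 80
  edge (6, 0)→(14, 0): d=(8,0) top-left  bias=+0
  edge (14, 0)→(16, 10): d=(2,10) right/bottom  bias=-1
  edge (16, 10)→(6, 0): d=(-10,-10) top-left  bias=+0
    (3,0)@(7, 1): e=[8,72,0] → █  [on edge]
    (4,0)@(9, 1): e=[8,52,20] → █
    (5,0)@(11, 1): e=[8,32,40] → █
    (6,0)@(13, 1): e=[8,12,60] → █
    (7,0)@(15, 1): e=[8,-8,80] → ·
    (3,1)@(7, 3): e=[24,76,-20] → ·
    (4,1)@(9, 3): e=[24,56,0] → █  [on edge]
    (7,1)@(15, 3): e=[24,-4,60] → ·
    (4,2)@(9, 5): e=[40,60,-20] → ·
    (5,2)@(11, 5): e=[40,40,0] → █  [on edge]
    (7,2)@(15, 5): e=[40,0,40] → ·  [on edge]
    (5,3)@(11, 7): e=[56,44,-20] → ·
    (6,3)@(13, 7): e=[56,24,0] → █  [on edge]
    (7,4)@(15, 9): e=[72,8,0] → █  [on edge]
  covered (12 px):
    · · · █ █ █ █ ·
    · · · · █ █ █ ·
    · · · · · █ █ ·
    · · · · · · █ █
    · · · · · · · █
    · · · · · · · ·
    · · · · · · · ·
    · · · · · · · ·
    · · · · · · · ·
    · · · · · · · ·
T1:
  2·area = 42
  edge (8, 18)→(1, 8): d=(-7,-10) top-left  bias=+0
  edge (1, 8)→(8, 12): d=(7,4) right/bottom  bias=-1
  edge (8, 12)→(8, 18): d=(0,6) right/bottom  bias=-1
    (2,5)@(5, 11): e=[19,5,18] → █
    (3,5)@(7, 11): e=[39,-3,6] → ·
    (2,6)@(5, 13): e=[5,19,18] → █
    (3,6)@(7, 13): e=[25,11,6] → █
    (4,6)@(9, 13): e=[45,3,-6] → ·
    (2,7)@(5, 15): e=[-9,33,18] → ·
    (3,7)@(7, 15): e=[11,25,6] → █
    (4,7)@(9, 15): e=[31,17,-6] → ·
    (3,8)@(7, 17): e=[-3,39,6] → ·
  covered (4 px):
    · · · · · · · ·
    · · · · · · · ·
    · · · · · · · ·
    · · · · · · · ·
    · · · · · · · ·
    · · █ · · · · ·
    · · █ █ · · · ·
    · · · █ · · · ·
    · · · · · · · ·
    · · · · · · · ·
T2:
  2·area = 102
  edge (14, 0)→(8, 12): d=(-6,12) right/bottom  bias=-1
  edge (8, 12)→(5, 1): d=(-3,-11) top-left  bias=+0
  edge (5, 1)→(14, 0): d=(9,-1) top-left  bias=+0
    (2,0)@(5, 1): e=[102,0,0] → █  [on edge]
    (3,0)@(7, 1): e=[78,22,2] → █
    (4,0)@(9, 1): e=[54,44,4] → █
    (5,0)@(11, 1): e=[30,66,6] → █
    (6,0)@(13, 1): e=[6,88,8] → █
    (7,0)@(15, 1): e=[-18,110,10] → ·
    (2,1)@(5, 3): e=[90,-6,18] → ·
    (3,1)@(7, 3): e=[66,16,20] → █
    (6,1)@(13, 3): e=[-6,82,26] → ·
    (3,2)@(7, 5): e=[54,10,38] → █
    (6,2)@(13, 5): e=[-18,76,44] → ·
    (3,3)@(7, 7): e=[42,4,56] → █
  covered (14 px):
    · · █ █ █ █ █ ·
    · · · █ █ █ · ·
    · · · █ █ █ · ·
    · · · █ █ · · ·
    · · · · █ · · ·
    · · · · · · · ·
    · · · · · · · ·
    · · · · · · · ·
    · · · · · · · ·
    · · · · · · · ·
T3:
  2·area = 12
  edge (2, 16)→(16, 20): d=(14,4) right/bottom  bias=-1
  edge (16, 20)→(6, 18): d=(-10,-2) top-left  bias=+0
  edge (6, 18)→(2, 16): d=(-4,-2) top-left  bias=+0
    (0,8)@(1, 17): e=[18,0,-6] → ·  [on edge]
    (2,8)@(5, 17): e=[2,8,2] → █
    (3,8)@(7, 17): e=[-6,12,6] → ·
    (2,9)@(5, 19): e=[30,-12,-6] → ·
    (5,9)@(11, 19): e=[6,0,6] → █  [on edge]
    (6,9)@(13, 19): e=[-2,4,10] → ·
  covered (2 px):
    · · · · · · · ·
    · · · · · · · ·
    · · · · · · · ·
    · · · · · · · ·
    · · · · · · · ·
    · · · · · · · ·
    · · · · · · · ·
    · · · · · · · ·
    · · █ · · · · ·
    · · · · · █ · ·
T4:
  2·area = 12
  edge (8, 18)→(0, 8): d=(-8,-10) top-left  bias=+0
  edge (0, 8)→(6, 14): d=(6,6) right/bottom  bias=-1
  edge (6, 14)→(8, 18): d=(2,4) right/bottom  bias=-1
    (0,4)@(1, 9): e=[2,0,10] → ·  [on edge]
    (1,5)@(3, 11): e=[6,0,6] → ·  [on edge]
    (2,6)@(5, 13): e=[10,0,2] → ·  [on edge]
    (3,7)@(7, 15): e=[14,0,-2] → ·  [on edge]
    (4,8)@(9, 17): e=[18,0,-6] → ·  [on edge]
    (5,9)@(11, 19): e=[22,0,-10] → ·  [on edge]
  covered (0 px):
    · · · · · · · ·
    · · · · · · · ·
    · · · · · · · ·
    · · · · · · · ·
    · · · · · · · ·
    · · · · · · · ·
    · · · · · · · ·
    · · · · · · · ·
    · · · · · · · ·
    · · · · · · · ·

Answer: 32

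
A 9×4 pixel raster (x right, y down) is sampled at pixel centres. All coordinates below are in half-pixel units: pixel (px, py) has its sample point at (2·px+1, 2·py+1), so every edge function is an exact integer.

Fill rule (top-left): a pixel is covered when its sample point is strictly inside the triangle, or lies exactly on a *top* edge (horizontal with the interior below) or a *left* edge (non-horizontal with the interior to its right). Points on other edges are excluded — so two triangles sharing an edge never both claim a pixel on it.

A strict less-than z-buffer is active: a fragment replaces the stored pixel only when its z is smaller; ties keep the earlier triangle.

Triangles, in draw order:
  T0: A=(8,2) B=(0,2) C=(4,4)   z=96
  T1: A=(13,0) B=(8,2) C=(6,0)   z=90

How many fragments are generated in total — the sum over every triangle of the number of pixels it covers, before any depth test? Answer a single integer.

T0:
  2·area = 16  (B↔C swapped to make it positive)
  edge (8, 2)→(4, 4): d=(-4,2) right/bottom  bias=-1
  edge (4, 4)→(0, 2): d=(-4,-2) top-left  bias=+0
  edge (0, 2)→(8, 2): d=(8,0) top-left  bias=+0
    (1,1)@(3, 3): e=[6,2,8] → █
    (2,1)@(5, 3): e=[2,6,8] → █
    (3,1)@(7, 3): e=[-2,10,8] → ·
    (1,2)@(3, 5): e=[-2,-6,24] → ·
    (2,2)@(5, 5): e=[-6,-2,24] → ·
  covered (2 px):
    · · · · · · · · ·
    · █ █ · · · · · ·
    · · · · · · · · ·
    · · · · · · · · ·
T1:
  2·area = 14
  edge (13, 0)→(8, 2): d=(-5,2) right/bottom  bias=-1
  edge (8, 2)→(6, 0): d=(-2,-2) top-left  bias=+0
  edge (6, 0)→(13, 0): d=(7,0) top-left  bias=+0
    (3,0)@(7, 1): e=[7,0,7] → █  [on edge]
    (4,0)@(9, 1): e=[3,4,7] → █
    (5,0)@(11, 1): e=[-1,8,7] → ·
    (3,1)@(7, 3): e=[-3,-4,21] → ·
    (4,1)@(9, 3): e=[-7,0,21] → ·  [on edge]
    (5,2)@(11, 5): e=[-21,0,35] → ·  [on edge]
    (6,3)@(13, 7): e=[-35,0,49] → ·  [on edge]
  covered (2 px):
    · · · █ █ · · · ·
    · · · · · · · · ·
    · · · · · · · · ·
    · · · · · · · · ·

Answer: 4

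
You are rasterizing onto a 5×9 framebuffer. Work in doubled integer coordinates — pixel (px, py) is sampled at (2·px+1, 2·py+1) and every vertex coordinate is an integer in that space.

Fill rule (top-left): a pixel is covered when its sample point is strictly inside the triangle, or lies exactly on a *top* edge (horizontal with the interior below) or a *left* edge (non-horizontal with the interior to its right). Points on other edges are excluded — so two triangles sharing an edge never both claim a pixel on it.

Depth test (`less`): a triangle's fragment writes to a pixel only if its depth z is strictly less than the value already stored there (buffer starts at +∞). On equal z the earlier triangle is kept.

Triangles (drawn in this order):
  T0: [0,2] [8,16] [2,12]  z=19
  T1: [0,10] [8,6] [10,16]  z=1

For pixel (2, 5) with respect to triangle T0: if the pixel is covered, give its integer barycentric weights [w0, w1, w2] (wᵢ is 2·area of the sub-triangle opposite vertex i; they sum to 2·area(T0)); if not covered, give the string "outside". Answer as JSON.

T0:
  2·area = 52
  edge (0, 2)→(8, 16): d=(8,14) right/bottom  bias=-1
  edge (8, 16)→(2, 12): d=(-6,-4) top-left  bias=+0
  edge (2, 12)→(0, 2): d=(-2,-10) top-left  bias=+0
    (0,2)@(1, 5): e=[10,38,4] → X
    (1,2)@(3, 5): e=[-18,46,24] → .
    (0,3)@(1, 7): e=[26,26,0] → X  [on edge]
    (1,3)@(3, 7): e=[-2,34,20] → .
    (0,4)@(1, 9): e=[42,14,-4] → .
    (1,4)@(3, 9): e=[14,22,16] → X
    (2,4)@(5, 9): e=[-14,30,36] → .
    (1,5)@(3, 11): e=[30,10,12] → X
    (2,5)@(5, 11): e=[2,18,32] → X
    (3,5)@(7, 11): e=[-26,26,52] → .
    (1,6)@(3, 13): e=[46,-2,8] → .
    (2,6)@(5, 13): e=[18,6,28] → X
    (1,8)@(3, 17): e=[78,-26,0] → .  [on edge]
  covered (7 px):
    . . . . .
    . . . . .
    X . . . .
    X . . . .
    . X . . .
    . X X . .
    . . X . .
    . . . X .
    . . . . .
T1:
  2·area = 88
  edge (0, 10)→(8, 6): d=(8,-4) top-left  bias=+0
  edge (8, 6)→(10, 16): d=(2,10) right/bottom  bias=-1
  edge (10, 16)→(0, 10): d=(-10,-6) top-left  bias=+0
    (3,0)@(7, 1): e=[-44,0,132] → .  [on edge]
    (3,3)@(7, 7): e=[4,12,72] → X
    (4,3)@(9, 7): e=[12,-8,84] → .
    (1,4)@(3, 9): e=[4,56,28] → X
    (2,4)@(5, 9): e=[12,36,40] → X
    (4,4)@(9, 9): e=[28,-4,64] → .
    (1,5)@(3, 11): e=[20,60,8] → X
    (4,5)@(9, 11): e=[44,0,44] → .  [on edge]
    (1,6)@(3, 13): e=[36,64,-12] → .
    (2,6)@(5, 13): e=[44,44,0] → X  [on edge]
    (4,6)@(9, 13): e=[60,4,24] → X
    (2,7)@(5, 15): e=[60,48,-20] → .
  covered (11 px):
    . . . . .
    . . . . .
    . . . . .
    . . . X .
    . X X X .
    . X X X .
    . . X X X
    . . . . X
    . . . . .

Result: [18,32,2]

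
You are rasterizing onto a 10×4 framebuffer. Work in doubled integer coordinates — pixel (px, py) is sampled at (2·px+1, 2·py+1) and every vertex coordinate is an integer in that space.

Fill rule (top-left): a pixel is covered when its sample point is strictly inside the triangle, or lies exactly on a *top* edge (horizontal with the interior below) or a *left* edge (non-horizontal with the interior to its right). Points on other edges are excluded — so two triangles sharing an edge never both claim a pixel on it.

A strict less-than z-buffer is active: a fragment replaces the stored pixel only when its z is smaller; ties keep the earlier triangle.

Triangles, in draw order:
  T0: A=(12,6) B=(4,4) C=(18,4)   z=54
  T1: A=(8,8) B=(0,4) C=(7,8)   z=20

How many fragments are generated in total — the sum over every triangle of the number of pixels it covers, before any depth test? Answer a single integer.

T0:
  2·area = 28
  edge (12, 6)→(4, 4): d=(-8,-2) top-left  bias=+0
  edge (4, 4)→(18, 4): d=(14,0) top-left  bias=+0
  edge (18, 4)→(12, 6): d=(-6,2) right/bottom  bias=-1
    (4,2)@(9, 5): e=[2,14,12] → X
    (5,2)@(11, 5): e=[6,14,8] → X
    (6,2)@(13, 5): e=[10,14,4] → X
    (7,2)@(15, 5): e=[14,14,0] → .  [on edge]
    (4,3)@(9, 7): e=[-14,42,0] → .  [on edge]
    (5,3)@(11, 7): e=[-10,42,-4] → .
    (6,3)@(13, 7): e=[-6,42,-8] → .
  covered (3 px):
    . . . . . . . . . .
    . . . . . . . . . .
    . . . . X X X . . .
    . . . . . . . . . .
T1:
  2·area = 4  (B↔C swapped to make it positive)
  edge (8, 8)→(7, 8): d=(-1,0) right/bottom  bias=-1
  edge (7, 8)→(0, 4): d=(-7,-4) top-left  bias=+0
  edge (0, 4)→(8, 8): d=(8,4) right/bottom  bias=-1
  covered (0 px):
    . . . . . . . . . .
    . . . . . . . . . .
    . . . . . . . . . .
    . . . . . . . . . .

Final: 3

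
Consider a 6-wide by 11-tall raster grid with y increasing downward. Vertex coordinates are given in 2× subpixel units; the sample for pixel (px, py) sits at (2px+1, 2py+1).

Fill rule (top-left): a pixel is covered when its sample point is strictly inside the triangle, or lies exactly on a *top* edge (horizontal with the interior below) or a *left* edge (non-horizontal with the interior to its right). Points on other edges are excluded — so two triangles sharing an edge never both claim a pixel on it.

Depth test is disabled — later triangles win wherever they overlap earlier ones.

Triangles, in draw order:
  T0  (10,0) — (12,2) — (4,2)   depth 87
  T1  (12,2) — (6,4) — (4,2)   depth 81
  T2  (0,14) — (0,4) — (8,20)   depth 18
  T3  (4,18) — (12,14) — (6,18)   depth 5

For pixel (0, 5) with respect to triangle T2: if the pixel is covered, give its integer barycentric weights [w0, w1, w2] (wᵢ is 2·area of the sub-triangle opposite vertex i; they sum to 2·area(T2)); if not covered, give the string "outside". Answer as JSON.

T0:
  2·area = 16
  edge (10, 0)→(12, 2): d=(2,2) right/bottom  bias=-1
  edge (12, 2)→(4, 2): d=(-8,0) right/bottom  bias=-1
  edge (4, 2)→(10, 0): d=(6,-2) top-left  bias=+0
    (3,0)@(7, 1): e=[8,8,0] → X  [on edge]
    (4,0)@(9, 1): e=[4,8,4] → X
    (5,0)@(11, 1): e=[0,8,8] → .  [on edge]
    (0,1)@(1, 3): e=[24,-8,0] → .  [on edge]
    (3,1)@(7, 3): e=[12,-8,12] → .
    (4,1)@(9, 3): e=[8,-8,16] → .
  covered (2 px):
    . . . X X .
    . . . . . .
    . . . . . .
    . . . . . .
    . . . . . .
    . . . . . .
    . . . . . .
    . . . . . .
    . . . . . .
    . . . . . .
    . . . . . .
T1:
  2·area = 16
  edge (12, 2)→(6, 4): d=(-6,2) right/bottom  bias=-1
  edge (6, 4)→(4, 2): d=(-2,-2) top-left  bias=+0
  edge (4, 2)→(12, 2): d=(8,0) top-left  bias=+0
    (1,0)@(3, 1): e=[24,0,-8] → .  [on edge]
    (2,1)@(5, 3): e=[8,0,8] → X  [on edge]
    (3,1)@(7, 3): e=[4,4,8] → X
    (4,1)@(9, 3): e=[0,8,8] → .  [on edge]
    (1,2)@(3, 5): e=[0,-8,24] → .  [on edge]
    (2,2)@(5, 5): e=[-4,-4,24] → .
    (3,2)@(7, 5): e=[-8,0,24] → .  [on edge]
    (4,3)@(9, 7): e=[-24,0,40] → .  [on edge]
    (5,4)@(11, 9): e=[-40,0,56] → .  [on edge]
  covered (2 px):
    . . . . . .
    . . X X . .
    . . . . . .
    . . . . . .
    . . . . . .
    . . . . . .
    . . . . . .
    . . . . . .
    . . . . . .
    . . . . . .
    . . . . . .
T2:
  2·area = 80
  edge (0, 14)→(0, 4): d=(0,-10) top-left  bias=+0
  edge (0, 4)→(8, 20): d=(8,16) right/bottom  bias=-1
  edge (8, 20)→(0, 14): d=(-8,-6) top-left  bias=+0
    (0,3)@(1, 7): e=[10,8,62] → X
    (1,3)@(3, 7): e=[30,-24,74] → .
    (0,4)@(1, 9): e=[10,24,46] → X
    (1,4)@(3, 9): e=[30,-8,58] → .
    (0,5)@(1, 11): e=[10,40,30] → X
    (1,5)@(3, 11): e=[30,8,42] → X
    (2,5)@(5, 11): e=[50,-24,54] → .
    (0,6)@(1, 13): e=[10,56,14] → X
    (2,6)@(5, 13): e=[50,-8,38] → .
    (0,7)@(1, 15): e=[10,72,-2] → .
    (1,7)@(3, 15): e=[30,40,10] → X
    (2,7)@(5, 15): e=[50,8,22] → X
  covered (10 px):
    . . . . . .
    . . . . . .
    . . . . . .
    X . . . . .
    X . . . . .
    X X . . . .
    X X . . . .
    . X X . . .
    . . X . . .
    . . . X . .
    . . . . . .
T3:
  2·area = 8
  edge (4, 18)→(12, 14): d=(8,-4) top-left  bias=+0
  edge (12, 14)→(6, 18): d=(-6,4) right/bottom  bias=-1
  edge (6, 18)→(4, 18): d=(-2,0) right/bottom  bias=-1
    (3,8)@(7, 17): e=[4,2,2] → X
    (4,8)@(9, 17): e=[12,-6,2] → .
    (3,9)@(7, 19): e=[20,-10,-2] → .
  covered (1 px):
    . . . . . .
    . . . . . .
    . . . . . .
    . . . . . .
    . . . . . .
    . . . . . .
    . . . . . .
    . . . . . .
    . . . X . .
    . . . . . .
    . . . . . .

Result: [40,30,10]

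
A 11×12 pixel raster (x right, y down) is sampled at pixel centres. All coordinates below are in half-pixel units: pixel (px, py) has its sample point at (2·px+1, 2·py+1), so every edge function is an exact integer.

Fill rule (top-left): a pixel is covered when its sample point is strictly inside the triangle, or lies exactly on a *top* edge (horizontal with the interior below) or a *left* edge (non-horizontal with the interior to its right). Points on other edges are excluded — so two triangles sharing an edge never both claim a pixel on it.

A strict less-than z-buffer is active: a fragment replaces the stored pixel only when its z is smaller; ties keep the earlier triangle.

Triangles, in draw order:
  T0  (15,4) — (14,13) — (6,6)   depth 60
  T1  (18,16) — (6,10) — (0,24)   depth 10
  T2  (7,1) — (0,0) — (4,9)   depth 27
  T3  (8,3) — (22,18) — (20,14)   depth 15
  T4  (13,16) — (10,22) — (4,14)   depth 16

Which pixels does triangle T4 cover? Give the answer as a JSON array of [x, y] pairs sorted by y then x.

T0:
  2·area = 79
  edge (15, 4)→(14, 13): d=(-1,9) right/bottom  bias=-1
  edge (14, 13)→(6, 6): d=(-8,-7) top-left  bias=+0
  edge (6, 6)→(15, 4): d=(9,-2) top-left  bias=+0
    (5,2)@(11, 5): e=[35,43,1] → █
    (6,2)@(13, 5): e=[17,57,5] → █
    (7,2)@(15, 5): e=[-1,71,9] → ·
    (4,3)@(9, 7): e=[51,13,15] → █
    (7,3)@(15, 7): e=[-3,55,27] → ·
    (4,4)@(9, 9): e=[49,-3,33] → ·
    (5,4)@(11, 9): e=[31,11,37] → █
    (7,4)@(15, 9): e=[-5,39,45] → ·
    (5,5)@(11, 11): e=[29,-5,55] → ·
    (6,5)@(13, 11): e=[11,9,59] → █
    (7,5)@(15, 11): e=[-7,23,63] → ·
    (6,6)@(13, 13): e=[9,-7,77] → ·
  covered (8 px):
    · · · · · · · · · · ·
    · · · · · · · · · · ·
    · · · · · █ █ · · · ·
    · · · · █ █ █ · · · ·
    · · · · · █ █ · · · ·
    · · · · · · █ · · · ·
    · · · · · · · · · · ·
    · · · · · · · · · · ·
    · · · · · · · · · · ·
    · · · · · · · · · · ·
    · · · · · · · · · · ·
    · · · · · · · · · · ·
T1:
  2·area = 204  (B↔C swapped to make it positive)
  edge (18, 16)→(0, 24): d=(-18,8) right/bottom  bias=-1
  edge (0, 24)→(6, 10): d=(6,-14) top-left  bias=+0
  edge (6, 10)→(18, 16): d=(12,6) right/bottom  bias=-1
    (4,1)@(9, 3): e=[306,0,-102] → ·  [on edge]
    (3,5)@(7, 11): e=[178,20,6] → █
    (4,5)@(9, 11): e=[162,48,-6] → ·
    (2,6)@(5, 13): e=[158,4,42] → █
    (4,6)@(9, 13): e=[126,60,18] → █
    (5,6)@(11, 13): e=[110,88,6] → █
    (6,6)@(13, 13): e=[94,116,-6] → ·
    (2,7)@(5, 15): e=[122,16,66] → █
    (6,7)@(13, 15): e=[58,128,18] → █
    (7,7)@(15, 15): e=[42,156,6] → █
    (8,7)@(17, 15): e=[26,184,-6] → ·
    (1,8)@(3, 17): e=[102,0,102] → █  [on edge]
  covered (26 px):
    · · · · · · · · · · ·
    · · · · · · · · · · ·
    · · · · · · · · · · ·
    · · · · · · · · · · ·
    · · · · · · · · · · ·
    · · · █ · · · · · · ·
    · · █ █ █ █ · · · · ·
    · · █ █ █ █ █ █ · · ·
    · █ █ █ █ █ █ █ · · ·
    · █ █ █ █ █ · · · · ·
    · █ █ · · · · · · · ·
    █ · · · · · · · · · ·
T2:
  2·area = 59  (B↔C swapped to make it positive)
  edge (7, 1)→(4, 9): d=(-3,8) right/bottom  bias=-1
  edge (4, 9)→(0, 0): d=(-4,-9) top-left  bias=+0
  edge (0, 0)→(7, 1): d=(7,1) right/bottom  bias=-1
    (0,0)@(1, 1): e=[48,5,6] → █
    (1,0)@(3, 1): e=[32,23,4] → █
    (2,0)@(5, 1): e=[16,41,2] → █
    (3,0)@(7, 1): e=[0,59,0] → ·  [on edge]
    (0,1)@(1, 3): e=[42,-3,20] → ·
    (1,1)@(3, 3): e=[26,15,18] → █
    (3,1)@(7, 3): e=[-6,51,14] → ·
    (10,1)@(21, 3): e=[-118,177,0] → ·  [on edge]
    (1,2)@(3, 5): e=[20,7,32] → █
    (3,2)@(7, 5): e=[-12,43,28] → ·
    (1,3)@(3, 7): e=[14,-1,46] → ·
    (2,3)@(5, 7): e=[-2,17,44] → ·
    (0,8)@(1, 17): e=[0,-59,118] → ·  [on edge]
  covered (7 px):
    █ █ █ · · · · · · · ·
    · █ █ · · · · · · · ·
    · █ █ · · · · · · · ·
    · · · · · · · · · · ·
    · · · · · · · · · · ·
    · · · · · · · · · · ·
    · · · · · · · · · · ·
    · · · · · · · · · · ·
    · · · · · · · · · · ·
    · · · · · · · · · · ·
    · · · · · · · · · · ·
    · · · · · · · · · · ·
T3:
  2·area = 26  (B↔C swapped to make it positive)
  edge (8, 3)→(20, 14): d=(12,11) right/bottom  bias=-1
  edge (20, 14)→(22, 18): d=(2,4) right/bottom  bias=-1
  edge (22, 18)→(8, 3): d=(-14,-15) top-left  bias=+0
  covered (0 px):
    · · · · · · · · · · ·
    · · · · · · · · · · ·
    · · · · · · · · · · ·
    · · · · · · · · · · ·
    · · · · · · · · · · ·
    · · · · · · · · · · ·
    · · · · · · · · · · ·
    · · · · · · · · · · ·
    · · · · · · · · · · ·
    · · · · · · · · · · ·
    · · · · · · · · · · ·
    · · · · · · · · · · ·
T4:
  2·area = 60
  edge (13, 16)→(10, 22): d=(-3,6) right/bottom  bias=-1
  edge (10, 22)→(4, 14): d=(-6,-8) top-left  bias=+0
  edge (4, 14)→(13, 16): d=(9,2) right/bottom  bias=-1
    (2,7)@(5, 15): e=[51,2,7] → █
    (3,7)@(7, 15): e=[39,18,3] → █
    (4,7)@(9, 15): e=[27,34,-1] → ·
    (2,8)@(5, 17): e=[45,-10,25] → ·
    (3,8)@(7, 17): e=[33,6,21] → █
    (4,8)@(9, 17): e=[21,22,17] → █
    (5,8)@(11, 17): e=[9,38,13] → █
    (6,8)@(13, 17): e=[-3,54,9] → ·
    (3,9)@(7, 19): e=[27,-6,39] → ·
    (4,9)@(9, 19): e=[15,10,35] → █
    (6,9)@(13, 19): e=[-9,42,27] → ·
    (4,10)@(9, 21): e=[9,-2,53] → ·
  covered (7 px):
    · · · · · · · · · · ·
    · · · · · · · · · · ·
    · · · · · · · · · · ·
    · · · · · · · · · · ·
    · · · · · · · · · · ·
    · · · · · · · · · · ·
    · · · · · · · · · · ·
    · · █ █ · · · · · · ·
    · · · █ █ █ · · · · ·
    · · · · █ █ · · · · ·
    · · · · · · · · · · ·
    · · · · · · · · · · ·

Result: [[2,7],[3,7],[3,8],[4,8],[5,8],[4,9],[5,9]]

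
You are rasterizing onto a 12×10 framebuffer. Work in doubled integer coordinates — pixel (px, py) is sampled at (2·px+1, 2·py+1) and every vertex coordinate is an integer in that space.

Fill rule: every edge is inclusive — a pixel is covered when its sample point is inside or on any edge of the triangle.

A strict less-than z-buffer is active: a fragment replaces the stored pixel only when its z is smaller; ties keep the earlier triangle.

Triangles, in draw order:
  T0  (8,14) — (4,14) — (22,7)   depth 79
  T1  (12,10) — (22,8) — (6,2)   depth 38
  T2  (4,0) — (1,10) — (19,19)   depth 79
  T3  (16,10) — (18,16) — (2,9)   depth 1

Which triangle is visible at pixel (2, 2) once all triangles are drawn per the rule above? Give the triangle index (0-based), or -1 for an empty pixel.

T0:
  2·area = 28
  edge (8, 14)→(4, 14): d=(-4,0) inclusive
  edge (4, 14)→(22, 7): d=(18,-7) inclusive
  edge (22, 7)→(8, 14): d=(-14,7) inclusive
    (8,4)@(17, 9): e=[20,1,7] → X
    (9,4)@(19, 9): e=[20,15,-7] → .
    (6,5)@(13, 11): e=[12,9,7] → X
    (7,5)@(15, 11): e=[12,23,-7] → .
    (8,5)@(17, 11): e=[12,37,-21] → .
    (3,6)@(7, 13): e=[4,3,21] → X
    (4,6)@(9, 13): e=[4,17,7] → X
    (5,6)@(11, 13): e=[4,31,-7] → .
    (6,6)@(13, 13): e=[4,45,-21] → .
    (3,7)@(7, 15): e=[-4,39,-7] → .
    (4,7)@(9, 15): e=[-4,53,-21] → .
  covered (4 px):
    . . . . . . . . . . . .
    . . . . . . . . . . . .
    . . . . . . . . . . . .
    . . . . . . . . . . . .
    . . . . . . . . X . . .
    . . . . . . X . . . . .
    . . . X X . . . . . . .
    . . . . . . . . . . . .
    . . . . . . . . . . . .
    . . . . . . . . . . . .
T1:
  2·area = 92  (B↔C swapped to make it positive)
  edge (12, 10)→(6, 2): d=(-6,-8) inclusive
  edge (6, 2)→(22, 8): d=(16,6) inclusive
  edge (22, 8)→(12, 10): d=(-10,2) inclusive
    (3,1)@(7, 3): e=[2,10,80] → X
    (4,1)@(9, 3): e=[18,-2,76] → .
    (3,2)@(7, 5): e=[-10,42,60] → .
    (4,2)@(9, 5): e=[6,30,56] → X
    (5,2)@(11, 5): e=[22,18,52] → X
    (6,2)@(13, 5): e=[38,6,48] → X
    (7,2)@(15, 5): e=[54,-6,44] → .
    (4,3)@(9, 7): e=[-6,62,36] → .
    (5,3)@(11, 7): e=[10,50,32] → X
    (7,3)@(15, 7): e=[42,26,24] → X
    (8,3)@(17, 7): e=[58,14,20] → X
    (9,3)@(19, 7): e=[74,2,16] → X
    (8,4)@(17, 9): e=[46,46,0] → X  [on edge]
    (3,5)@(7, 11): e=[-46,138,0] → .  [on edge]
  covered (12 px):
    . . . . . . . . . . . .
    . . . X . . . . . . . .
    . . . . X X X . . . . .
    . . . . . X X X X X . .
    . . . . . . X X X . . .
    . . . . . . . . . . . .
    . . . . . . . . . . . .
    . . . . . . . . . . . .
    . . . . . . . . . . . .
    . . . . . . . . . . . .
T2:
  2·area = 207  (B↔C swapped to make it positive)
  edge (4, 0)→(19, 19): d=(15,19) inclusive
  edge (19, 19)→(1, 10): d=(-18,-9) inclusive
  edge (1, 10)→(4, 0): d=(3,-10) inclusive
    (2,1)@(5, 3): e=[26,162,19] → X
    (3,1)@(7, 3): e=[-12,180,39] → .
    (1,2)@(3, 5): e=[94,108,5] → X
    (3,2)@(7, 5): e=[18,144,45] → X
    (4,2)@(9, 5): e=[-20,162,65] → .
    (1,3)@(3, 7): e=[124,72,11] → X
    (4,3)@(9, 7): e=[10,126,71] → X
    (5,3)@(11, 7): e=[-28,144,91] → .
    (1,4)@(3, 9): e=[154,36,17] → X
    (5,4)@(11, 9): e=[2,108,97] → X
    (6,4)@(13, 9): e=[-36,126,117] → .
    (1,5)@(3, 11): e=[184,0,23] → X  [on edge]
    (3,6)@(7, 13): e=[138,0,69] → X  [on edge]
    (5,7)@(11, 15): e=[92,0,115] → X  [on edge]
    (7,8)@(15, 17): e=[46,0,161] → X  [on edge]
    (9,9)@(19, 19): e=[0,0,207] → X  [on edge]
  covered (28 px):
    . . . . . . . . . . . .
    . . X . . . . . . . . .
    . X X X . . . . . . . .
    . X X X X . . . . . . .
    . X X X X X . . . . . .
    . X X X X X . . . . . .
    . . . X X X X . . . . .
    . . . . . X X X . . . .
    . . . . . . . X X . . .
    . . . . . . . . . X . .
T3:
  2·area = 82
  edge (16, 10)→(18, 16): d=(2,6) inclusive
  edge (18, 16)→(2, 9): d=(-16,-7) inclusive
  edge (2, 9)→(16, 10): d=(14,1) inclusive
    (6,0)@(13, 1): e=[0,205,-123] → .  [on edge]
    (7,3)@(15, 7): e=[0,123,-41] → .  [on edge]
    (3,5)@(7, 11): e=[56,3,23] → X
    (4,5)@(9, 11): e=[44,17,21] → X
    (5,5)@(11, 11): e=[32,31,19] → X
    (6,5)@(13, 11): e=[20,45,17] → X
    (7,5)@(15, 11): e=[8,59,15] → X
    (8,5)@(17, 11): e=[-4,73,13] → .
    (3,6)@(7, 13): e=[60,-29,51] → .
    (4,6)@(9, 13): e=[48,-15,49] → .
    (5,6)@(11, 13): e=[36,-1,47] → .
    (6,6)@(13, 13): e=[24,13,45] → X
    (8,6)@(17, 13): e=[0,41,41] → X  [on edge]
    (9,9)@(19, 19): e=[0,-41,123] → .  [on edge]
  covered (9 px):
    . . . . . . . . . . . .
    . . . . . . . . . . . .
    . . . . . . . . . . . .
    . . . . . . . . . . . .
    . . . . . . . . . . . .
    . . . X X X X X . . . .
    . . . . . . X X X . . .
    . . . . . . . . X . . .
    . . . . . . . . . . . .
    . . . . . . . . . . . .

Z-buffer (winner per pixel, '.' = empty):
  . . . . . . . . . . . .
  . . 2 1 . . . . . . . .
  . 2 2 2 1 1 1 . . . . .
  . 2 2 2 2 1 1 1 1 1 . .
  . 2 2 2 2 2 1 1 1 . . .
  . 2 2 3 3 3 3 3 . . . .
  . . . 0 0 2 3 3 3 . . .
  . . . . . 2 2 2 3 . . .
  . . . . . . . 2 2 . . .
  . . . . . . . . . 2 . .

Final: 2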